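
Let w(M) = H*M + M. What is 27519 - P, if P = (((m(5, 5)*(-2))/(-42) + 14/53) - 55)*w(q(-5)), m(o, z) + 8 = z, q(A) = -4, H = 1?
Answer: 10046669/371 ≈ 27080.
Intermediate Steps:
m(o, z) = -8 + z
w(M) = 2*M (w(M) = 1*M + M = M + M = 2*M)
P = 162880/371 (P = ((((-8 + 5)*(-2))/(-42) + 14/53) - 55)*(2*(-4)) = ((-3*(-2)*(-1/42) + 14*(1/53)) - 55)*(-8) = ((6*(-1/42) + 14/53) - 55)*(-8) = ((-⅐ + 14/53) - 55)*(-8) = (45/371 - 55)*(-8) = -20360/371*(-8) = 162880/371 ≈ 439.03)
27519 - P = 27519 - 1*162880/371 = 27519 - 162880/371 = 10046669/371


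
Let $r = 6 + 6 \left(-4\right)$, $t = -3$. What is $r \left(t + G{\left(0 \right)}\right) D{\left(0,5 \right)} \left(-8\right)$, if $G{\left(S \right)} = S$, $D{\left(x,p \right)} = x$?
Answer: $0$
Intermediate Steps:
$r = -18$ ($r = 6 - 24 = -18$)
$r \left(t + G{\left(0 \right)}\right) D{\left(0,5 \right)} \left(-8\right) = - 18 \left(-3 + 0\right) 0 \left(-8\right) = - 18 \left(\left(-3\right) 0\right) \left(-8\right) = \left(-18\right) 0 \left(-8\right) = 0 \left(-8\right) = 0$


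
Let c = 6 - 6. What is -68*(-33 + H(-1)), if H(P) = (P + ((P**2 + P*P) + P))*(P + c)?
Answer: 2244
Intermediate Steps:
c = 0
H(P) = P*(2*P + 2*P**2) (H(P) = (P + ((P**2 + P*P) + P))*(P + 0) = (P + ((P**2 + P**2) + P))*P = (P + (2*P**2 + P))*P = (P + (P + 2*P**2))*P = (2*P + 2*P**2)*P = P*(2*P + 2*P**2))
-68*(-33 + H(-1)) = -68*(-33 + 2*(-1)**2*(1 - 1)) = -68*(-33 + 2*1*0) = -68*(-33 + 0) = -68*(-33) = 2244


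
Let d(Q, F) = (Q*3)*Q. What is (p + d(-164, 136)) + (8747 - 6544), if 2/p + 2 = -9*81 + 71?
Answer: 27354029/330 ≈ 82891.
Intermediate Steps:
d(Q, F) = 3*Q² (d(Q, F) = (3*Q)*Q = 3*Q²)
p = -1/330 (p = 2/(-2 + (-9*81 + 71)) = 2/(-2 + (-729 + 71)) = 2/(-2 - 658) = 2/(-660) = 2*(-1/660) = -1/330 ≈ -0.0030303)
(p + d(-164, 136)) + (8747 - 6544) = (-1/330 + 3*(-164)²) + (8747 - 6544) = (-1/330 + 3*26896) + 2203 = (-1/330 + 80688) + 2203 = 26627039/330 + 2203 = 27354029/330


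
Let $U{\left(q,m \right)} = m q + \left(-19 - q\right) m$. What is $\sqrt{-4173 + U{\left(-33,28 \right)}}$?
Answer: $i \sqrt{4705} \approx 68.593 i$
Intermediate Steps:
$U{\left(q,m \right)} = m q + m \left(-19 - q\right)$
$\sqrt{-4173 + U{\left(-33,28 \right)}} = \sqrt{-4173 - 532} = \sqrt{-4705} = i \sqrt{4705}$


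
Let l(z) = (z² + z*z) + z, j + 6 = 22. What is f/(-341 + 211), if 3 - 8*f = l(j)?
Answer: 105/208 ≈ 0.50481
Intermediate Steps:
j = 16 (j = -6 + 22 = 16)
l(z) = z + 2*z² (l(z) = (z² + z²) + z = 2*z² + z = z + 2*z²)
f = -525/8 (f = 3/8 - 2*(1 + 2*16) = 3/8 - 2*(1 + 32) = 3/8 - 2*33 = 3/8 - ⅛*528 = 3/8 - 66 = -525/8 ≈ -65.625)
f/(-341 + 211) = -525/(8*(-341 + 211)) = -525/8/(-130) = -525/8*(-1/130) = 105/208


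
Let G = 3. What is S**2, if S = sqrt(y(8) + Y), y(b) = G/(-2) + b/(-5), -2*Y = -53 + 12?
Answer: 87/5 ≈ 17.400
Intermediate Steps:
Y = 41/2 (Y = -(-53 + 12)/2 = -1/2*(-41) = 41/2 ≈ 20.500)
y(b) = -3/2 - b/5 (y(b) = 3/(-2) + b/(-5) = 3*(-1/2) + b*(-1/5) = -3/2 - b/5)
S = sqrt(435)/5 (S = sqrt((-3/2 - 1/5*8) + 41/2) = sqrt((-3/2 - 8/5) + 41/2) = sqrt(-31/10 + 41/2) = sqrt(87/5) = sqrt(435)/5 ≈ 4.1713)
S**2 = (sqrt(435)/5)**2 = 87/5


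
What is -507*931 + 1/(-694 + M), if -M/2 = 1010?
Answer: -1281054139/2714 ≈ -4.7202e+5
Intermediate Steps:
M = -2020 (M = -2*1010 = -2020)
-507*931 + 1/(-694 + M) = -507*931 + 1/(-694 - 2020) = -472017 + 1/(-2714) = -472017 - 1/2714 = -1281054139/2714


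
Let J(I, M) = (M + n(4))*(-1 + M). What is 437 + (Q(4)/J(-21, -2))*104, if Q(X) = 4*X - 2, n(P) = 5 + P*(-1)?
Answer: 2767/3 ≈ 922.33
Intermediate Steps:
n(P) = 5 - P
Q(X) = -2 + 4*X
J(I, M) = (1 + M)*(-1 + M) (J(I, M) = (M + (5 - 1*4))*(-1 + M) = (M + (5 - 4))*(-1 + M) = (M + 1)*(-1 + M) = (1 + M)*(-1 + M))
437 + (Q(4)/J(-21, -2))*104 = 437 + ((-2 + 4*4)/(-1 + (-2)**2))*104 = 437 + ((-2 + 16)/(-1 + 4))*104 = 437 + (14/3)*104 = 437 + 1456/3 = 2767/3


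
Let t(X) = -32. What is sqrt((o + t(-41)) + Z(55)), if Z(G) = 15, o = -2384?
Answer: 49*I ≈ 49.0*I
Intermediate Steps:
sqrt((o + t(-41)) + Z(55)) = sqrt((-2384 - 32) + 15) = sqrt(-2416 + 15) = sqrt(-2401) = 49*I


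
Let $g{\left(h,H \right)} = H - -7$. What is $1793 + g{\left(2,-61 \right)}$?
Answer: $1739$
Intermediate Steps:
$g{\left(h,H \right)} = 7 + H$ ($g{\left(h,H \right)} = H + 7 = 7 + H$)
$1793 + g{\left(2,-61 \right)} = 1793 + \left(7 - 61\right) = 1793 - 54 = 1739$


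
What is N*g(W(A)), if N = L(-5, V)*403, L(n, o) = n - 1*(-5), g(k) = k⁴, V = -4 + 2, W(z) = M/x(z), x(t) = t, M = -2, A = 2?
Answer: 0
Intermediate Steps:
W(z) = -2/z
V = -2
L(n, o) = 5 + n (L(n, o) = n + 5 = 5 + n)
N = 0 (N = (5 - 5)*403 = 0*403 = 0)
N*g(W(A)) = 0*(-2/2)⁴ = 0*(-2*½)⁴ = 0*(-1)⁴ = 0*1 = 0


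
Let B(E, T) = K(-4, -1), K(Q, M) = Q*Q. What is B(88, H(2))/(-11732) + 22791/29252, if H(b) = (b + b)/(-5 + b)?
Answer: 939845/1208396 ≈ 0.77776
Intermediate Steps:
H(b) = 2*b/(-5 + b) (H(b) = (2*b)/(-5 + b) = 2*b/(-5 + b))
K(Q, M) = Q²
B(E, T) = 16 (B(E, T) = (-4)² = 16)
B(88, H(2))/(-11732) + 22791/29252 = 16/(-11732) + 22791/29252 = 16*(-1/11732) + 22791*(1/29252) = -4/2933 + 321/412 = 939845/1208396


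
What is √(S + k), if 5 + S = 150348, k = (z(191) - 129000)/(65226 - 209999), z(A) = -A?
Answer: √3151090945703090/144773 ≈ 387.74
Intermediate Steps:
k = 129191/144773 (k = (-1*191 - 129000)/(65226 - 209999) = (-191 - 129000)/(-144773) = -129191*(-1/144773) = 129191/144773 ≈ 0.89237)
S = 150343 (S = -5 + 150348 = 150343)
√(S + k) = √(150343 + 129191/144773) = √(21765736330/144773) = √3151090945703090/144773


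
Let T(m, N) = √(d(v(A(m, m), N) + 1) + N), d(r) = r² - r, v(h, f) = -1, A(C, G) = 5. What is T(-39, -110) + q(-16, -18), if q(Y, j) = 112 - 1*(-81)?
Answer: 193 + I*√110 ≈ 193.0 + 10.488*I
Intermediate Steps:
q(Y, j) = 193 (q(Y, j) = 112 + 81 = 193)
T(m, N) = √N (T(m, N) = √((-1 + 1)*(-1 + (-1 + 1)) + N) = √(0*(-1 + 0) + N) = √(0*(-1) + N) = √(0 + N) = √N)
T(-39, -110) + q(-16, -18) = √(-110) + 193 = I*√110 + 193 = 193 + I*√110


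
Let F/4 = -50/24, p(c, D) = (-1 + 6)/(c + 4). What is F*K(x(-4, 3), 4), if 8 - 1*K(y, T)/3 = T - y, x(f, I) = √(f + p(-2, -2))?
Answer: -100 - 25*I*√6/2 ≈ -100.0 - 30.619*I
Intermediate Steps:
p(c, D) = 5/(4 + c)
x(f, I) = √(5/2 + f) (x(f, I) = √(f + 5/(4 - 2)) = √(f + 5/2) = √(5/2 + f))
K(y, T) = 24 - 3*T + 3*y (K(y, T) = 24 - 3*(T - y) = 24 + (-3*T + 3*y) = 24 - 3*T + 3*y)
F = -25/3 (F = 4*(-50/24) = 4*(-50*1/24) = 4*(-25/12) = -25/3 ≈ -8.3333)
F*K(x(-4, 3), 4) = -25*(24 - 3*4 + 3*(√(10 + 4*(-4))/2))/3 = -25*(24 - 12 + 3*(√(10 - 16)/2))/3 = -25*(24 - 12 + 3*(√(-6)/2))/3 = -25*(24 - 12 + 3*((I*√6)/2))/3 = -25*(24 - 12 + 3*(I*√6/2))/3 = -25*(24 - 12 + 3*I*√6/2)/3 = -25*(12 + 3*I*√6/2)/3 = -100 - 25*I*√6/2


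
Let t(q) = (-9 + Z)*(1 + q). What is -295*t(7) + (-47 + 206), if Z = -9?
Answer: 42639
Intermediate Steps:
t(q) = -18 - 18*q (t(q) = (-9 - 9)*(1 + q) = -18*(1 + q) = -18 - 18*q)
-295*t(7) + (-47 + 206) = -295*(-18 - 18*7) + (-47 + 206) = -295*(-18 - 126) + 159 = -295*(-144) + 159 = 42480 + 159 = 42639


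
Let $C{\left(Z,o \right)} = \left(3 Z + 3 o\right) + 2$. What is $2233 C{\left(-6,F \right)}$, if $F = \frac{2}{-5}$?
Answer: $- \frac{192038}{5} \approx -38408.0$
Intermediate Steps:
$F = - \frac{2}{5}$ ($F = 2 \left(- \frac{1}{5}\right) = - \frac{2}{5} \approx -0.4$)
$C{\left(Z,o \right)} = 2 + 3 Z + 3 o$
$2233 C{\left(-6,F \right)} = 2233 \left(2 + 3 \left(-6\right) + 3 \left(- \frac{2}{5}\right)\right) = 2233 \left(2 - 18 - \frac{6}{5}\right) = 2233 \left(- \frac{86}{5}\right) = - \frac{192038}{5}$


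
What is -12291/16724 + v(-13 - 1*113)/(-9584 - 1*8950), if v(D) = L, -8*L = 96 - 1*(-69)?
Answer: -151637641/206641744 ≈ -0.73382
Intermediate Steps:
L = -165/8 (L = -(96 - 1*(-69))/8 = -(96 + 69)/8 = -1/8*165 = -165/8 ≈ -20.625)
v(D) = -165/8
-12291/16724 + v(-13 - 1*113)/(-9584 - 1*8950) = -12291/16724 - 165/(8*(-9584 - 1*8950)) = -12291*1/16724 - 165/(8*(-9584 - 8950)) = -12291/16724 - 165/8/(-18534) = -12291/16724 - 165/8*(-1/18534) = -12291/16724 + 55/49424 = -151637641/206641744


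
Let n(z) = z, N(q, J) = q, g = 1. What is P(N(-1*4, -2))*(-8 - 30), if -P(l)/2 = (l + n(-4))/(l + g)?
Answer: 608/3 ≈ 202.67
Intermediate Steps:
P(l) = -2*(-4 + l)/(1 + l) (P(l) = -2*(l - 4)/(l + 1) = -2*(-4 + l)/(1 + l))
P(N(-1*4, -2))*(-8 - 30) = (2*(4 - (-1)*4)/(1 - 1*4))*(-8 - 30) = (2*(4 - 1*(-4))/(1 - 4))*(-38) = (2*(4 + 4)/(-3))*(-38) = (2*(-⅓)*8)*(-38) = -16/3*(-38) = 608/3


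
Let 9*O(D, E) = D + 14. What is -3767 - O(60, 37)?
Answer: -33977/9 ≈ -3775.2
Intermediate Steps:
O(D, E) = 14/9 + D/9 (O(D, E) = (D + 14)/9 = (14 + D)/9 = 14/9 + D/9)
-3767 - O(60, 37) = -3767 - (14/9 + (⅑)*60) = -3767 - (14/9 + 20/3) = -3767 - 1*74/9 = -3767 - 74/9 = -33977/9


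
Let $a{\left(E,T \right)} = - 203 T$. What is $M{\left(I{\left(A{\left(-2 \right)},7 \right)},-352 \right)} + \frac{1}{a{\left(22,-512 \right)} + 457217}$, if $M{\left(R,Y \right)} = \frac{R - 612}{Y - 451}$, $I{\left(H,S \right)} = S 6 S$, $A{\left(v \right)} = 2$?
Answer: $\frac{178447457}{450605859} \approx 0.39602$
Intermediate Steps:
$I{\left(H,S \right)} = 6 S^{2}$ ($I{\left(H,S \right)} = 6 S S = 6 S^{2}$)
$M{\left(R,Y \right)} = \frac{-612 + R}{-451 + Y}$
$M{\left(I{\left(A{\left(-2 \right)},7 \right)},-352 \right)} + \frac{1}{a{\left(22,-512 \right)} + 457217} = \frac{-612 + 6 \cdot 7^{2}}{-451 - 352} + \frac{1}{\left(-203\right) \left(-512\right) + 457217} = \frac{-612 + 6 \cdot 49}{-803} + \frac{1}{103936 + 457217} = - \frac{-612 + 294}{803} + \frac{1}{561153} = \left(- \frac{1}{803}\right) \left(-318\right) + \frac{1}{561153} = \frac{318}{803} + \frac{1}{561153} = \frac{178447457}{450605859}$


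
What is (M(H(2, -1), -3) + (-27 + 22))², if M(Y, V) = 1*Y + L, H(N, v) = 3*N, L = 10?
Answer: 121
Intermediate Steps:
M(Y, V) = 10 + Y (M(Y, V) = 1*Y + 10 = Y + 10 = 10 + Y)
(M(H(2, -1), -3) + (-27 + 22))² = ((10 + 3*2) + (-27 + 22))² = ((10 + 6) - 5)² = (16 - 5)² = 11² = 121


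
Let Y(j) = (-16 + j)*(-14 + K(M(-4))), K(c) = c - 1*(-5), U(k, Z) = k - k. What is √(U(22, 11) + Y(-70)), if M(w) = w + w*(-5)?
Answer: I*√602 ≈ 24.536*I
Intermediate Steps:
M(w) = -4*w (M(w) = w - 5*w = -4*w)
U(k, Z) = 0
K(c) = 5 + c (K(c) = c + 5 = 5 + c)
Y(j) = -112 + 7*j (Y(j) = (-16 + j)*(-14 + (5 - 4*(-4))) = (-16 + j)*(-14 + (5 + 16)) = (-16 + j)*(-14 + 21) = (-16 + j)*7 = -112 + 7*j)
√(U(22, 11) + Y(-70)) = √(0 + (-112 + 7*(-70))) = √(0 + (-112 - 490)) = √(0 - 602) = √(-602) = I*√602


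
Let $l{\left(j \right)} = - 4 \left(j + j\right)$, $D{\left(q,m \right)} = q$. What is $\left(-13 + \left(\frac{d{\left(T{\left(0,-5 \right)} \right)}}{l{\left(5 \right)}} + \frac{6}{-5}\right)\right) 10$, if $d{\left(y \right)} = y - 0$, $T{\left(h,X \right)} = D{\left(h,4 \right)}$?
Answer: $-142$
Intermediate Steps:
$l{\left(j \right)} = - 8 j$ ($l{\left(j \right)} = - 4 \cdot 2 j = - 8 j$)
$T{\left(h,X \right)} = h$
$d{\left(y \right)} = y$ ($d{\left(y \right)} = y + 0 = y$)
$\left(-13 + \left(\frac{d{\left(T{\left(0,-5 \right)} \right)}}{l{\left(5 \right)}} + \frac{6}{-5}\right)\right) 10 = \left(-13 + \left(\frac{0}{\left(-8\right) 5} + \frac{6}{-5}\right)\right) 10 = \left(-13 + \left(\frac{0}{-40} + 6 \left(- \frac{1}{5}\right)\right)\right) 10 = \left(-13 + \left(0 \left(- \frac{1}{40}\right) - \frac{6}{5}\right)\right) 10 = \left(-13 + \left(0 - \frac{6}{5}\right)\right) 10 = \left(-13 - \frac{6}{5}\right) 10 = \left(- \frac{71}{5}\right) 10 = -142$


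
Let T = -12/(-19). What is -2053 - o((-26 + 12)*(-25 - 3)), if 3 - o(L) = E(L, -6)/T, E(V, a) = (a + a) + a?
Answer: -4169/2 ≈ -2084.5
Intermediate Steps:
E(V, a) = 3*a (E(V, a) = 2*a + a = 3*a)
T = 12/19 (T = -12*(-1/19) = 12/19 ≈ 0.63158)
o(L) = 63/2 (o(L) = 3 - 3*(-6)/12/19 = 3 - (-18)*19/12 = 3 - 1*(-57/2) = 3 + 57/2 = 63/2)
-2053 - o((-26 + 12)*(-25 - 3)) = -2053 - 1*63/2 = -2053 - 63/2 = -4169/2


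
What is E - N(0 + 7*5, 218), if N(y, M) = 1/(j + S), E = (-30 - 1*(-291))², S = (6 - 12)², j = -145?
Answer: 7425190/109 ≈ 68121.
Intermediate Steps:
S = 36 (S = (-6)² = 36)
E = 68121 (E = (-30 + 291)² = 261² = 68121)
N(y, M) = -1/109 (N(y, M) = 1/(-145 + 36) = 1/(-109) = -1/109)
E - N(0 + 7*5, 218) = 68121 - 1*(-1/109) = 68121 + 1/109 = 7425190/109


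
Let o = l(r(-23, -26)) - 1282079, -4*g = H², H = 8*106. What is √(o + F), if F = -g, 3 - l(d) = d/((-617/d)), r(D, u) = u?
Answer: 2*I*√104908266902/617 ≈ 1049.9*I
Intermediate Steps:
H = 848
g = -179776 (g = -¼*848² = -¼*719104 = -179776)
l(d) = 3 + d²/617 (l(d) = 3 - d/((-617/d)) = 3 - d*(-d/617) = 3 - (-1)*d²/617 = 3 + d²/617)
F = 179776 (F = -1*(-179776) = 179776)
o = -791040216/617 (o = (3 + (1/617)*(-26)²) - 1282079 = (3 + (1/617)*676) - 1282079 = (3 + 676/617) - 1282079 = 2527/617 - 1282079 = -791040216/617 ≈ -1.2821e+6)
√(o + F) = √(-791040216/617 + 179776) = √(-680118424/617) = 2*I*√104908266902/617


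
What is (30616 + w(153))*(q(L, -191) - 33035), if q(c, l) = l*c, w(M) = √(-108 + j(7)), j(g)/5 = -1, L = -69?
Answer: -607911296 - 19856*I*√113 ≈ -6.0791e+8 - 2.1107e+5*I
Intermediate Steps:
j(g) = -5 (j(g) = 5*(-1) = -5)
w(M) = I*√113 (w(M) = √(-108 - 5) = √(-113) = I*√113)
q(c, l) = c*l
(30616 + w(153))*(q(L, -191) - 33035) = (30616 + I*√113)*(-69*(-191) - 33035) = (30616 + I*√113)*(13179 - 33035) = (30616 + I*√113)*(-19856) = -607911296 - 19856*I*√113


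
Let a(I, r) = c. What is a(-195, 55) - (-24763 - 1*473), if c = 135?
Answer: 25371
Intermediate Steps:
a(I, r) = 135
a(-195, 55) - (-24763 - 1*473) = 135 - (-24763 - 1*473) = 135 - (-24763 - 473) = 135 - 1*(-25236) = 135 + 25236 = 25371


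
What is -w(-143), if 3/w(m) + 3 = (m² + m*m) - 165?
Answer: -3/40730 ≈ -7.3656e-5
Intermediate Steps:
w(m) = 3/(-168 + 2*m²) (w(m) = 3/(-3 + ((m² + m*m) - 165)) = 3/(-3 + ((m² + m²) - 165)) = 3/(-3 + (2*m² - 165)) = 3/(-3 + (-165 + 2*m²)) = 3/(-168 + 2*m²))
-w(-143) = -3/(2*(-84 + (-143)²)) = -3/(2*(-84 + 20449)) = -3/(2*20365) = -1*3/40730 = -3/40730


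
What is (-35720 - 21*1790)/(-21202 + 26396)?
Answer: -36655/2597 ≈ -14.114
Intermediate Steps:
(-35720 - 21*1790)/(-21202 + 26396) = (-35720 - 37590)/5194 = -73310*1/5194 = -36655/2597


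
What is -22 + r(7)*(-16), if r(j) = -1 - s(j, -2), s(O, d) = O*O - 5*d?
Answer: 938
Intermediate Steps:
s(O, d) = O² - 5*d
r(j) = -11 - j² (r(j) = -1 - (j² - 5*(-2)) = -1 - (j² + 10) = -1 - (10 + j²) = -1 + (-10 - j²) = -11 - j²)
-22 + r(7)*(-16) = -22 + (-11 - 1*7²)*(-16) = -22 + (-11 - 1*49)*(-16) = -22 + (-11 - 49)*(-16) = -22 - 60*(-16) = -22 + 960 = 938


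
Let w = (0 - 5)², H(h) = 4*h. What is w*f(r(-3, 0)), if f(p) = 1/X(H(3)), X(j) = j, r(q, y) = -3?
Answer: 25/12 ≈ 2.0833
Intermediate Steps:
f(p) = 1/12 (f(p) = 1/(4*3) = 1/12)
w = 25 (w = (-5)² = 25)
w*f(r(-3, 0)) = 25*(1/12) = 25/12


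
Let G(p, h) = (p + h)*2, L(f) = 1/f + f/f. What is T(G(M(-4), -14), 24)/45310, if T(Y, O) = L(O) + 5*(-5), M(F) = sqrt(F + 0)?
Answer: -5/9456 ≈ -0.00052876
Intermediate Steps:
M(F) = sqrt(F)
L(f) = 1 + 1/f (L(f) = 1/f + 1 = 1 + 1/f)
G(p, h) = 2*h + 2*p (G(p, h) = (h + p)*2 = 2*h + 2*p)
T(Y, O) = -25 + (1 + O)/O (T(Y, O) = (1 + O)/O + 5*(-5) = (1 + O)/O - 25 = -25 + (1 + O)/O)
T(G(M(-4), -14), 24)/45310 = (-24 + 1/24)/45310 = (-24 + 1/24)*(1/45310) = -575/24*1/45310 = -5/9456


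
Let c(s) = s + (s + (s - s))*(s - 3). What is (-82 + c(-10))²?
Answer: 1444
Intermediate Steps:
c(s) = s + s*(-3 + s) (c(s) = s + (s + 0)*(-3 + s) = s + s*(-3 + s))
(-82 + c(-10))² = (-82 - 10*(-2 - 10))² = (-82 - 10*(-12))² = (-82 + 120)² = 38² = 1444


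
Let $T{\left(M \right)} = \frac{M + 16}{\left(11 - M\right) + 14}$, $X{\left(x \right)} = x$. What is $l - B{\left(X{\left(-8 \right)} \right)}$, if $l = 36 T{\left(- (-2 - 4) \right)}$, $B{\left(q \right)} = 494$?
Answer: $- \frac{8594}{19} \approx -452.32$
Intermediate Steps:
$T{\left(M \right)} = \frac{16 + M}{25 - M}$
$l = \frac{792}{19}$ ($l = 36 \frac{-16 - - (-2 - 4)}{-25 - \left(-2 - 4\right)} = 36 \frac{-16 - \left(-1\right) \left(-6\right)}{-25 - -6} = 36 \frac{-16 - 6}{-25 + 6} = 36 \frac{-16 - 6}{-19} = 36 \left(\left(- \frac{1}{19}\right) \left(-22\right)\right) = 36 \cdot \frac{22}{19} = \frac{792}{19} \approx 41.684$)
$l - B{\left(X{\left(-8 \right)} \right)} = \frac{792}{19} - 494 = - \frac{8594}{19}$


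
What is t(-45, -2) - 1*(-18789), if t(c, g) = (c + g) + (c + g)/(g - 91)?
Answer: 1743053/93 ≈ 18743.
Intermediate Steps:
t(c, g) = c + g + (c + g)/(-91 + g) (t(c, g) = (c + g) + (c + g)/(-91 + g) = c + g + (c + g)/(-91 + g))
t(-45, -2) - 1*(-18789) = ((-2)**2 - 90*(-45) - 90*(-2) - 45*(-2))/(-91 - 2) - 1*(-18789) = (4 + 4050 + 180 + 90)/(-93) + 18789 = -1/93*4324 + 18789 = -4324/93 + 18789 = 1743053/93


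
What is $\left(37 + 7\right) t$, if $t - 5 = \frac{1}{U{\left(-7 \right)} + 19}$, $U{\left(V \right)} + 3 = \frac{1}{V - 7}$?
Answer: $\frac{49676}{223} \approx 222.76$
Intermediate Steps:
$U{\left(V \right)} = -3 + \frac{1}{-7 + V}$ ($U{\left(V \right)} = -3 + \frac{1}{V - 7} = -3 + \frac{1}{-7 + V}$)
$t = \frac{1129}{223}$ ($t = 5 + \frac{1}{\frac{22 - -21}{-7 - 7} + 19} = 5 + \frac{1}{\frac{22 + 21}{-14} + 19} = 5 + \frac{1}{\left(- \frac{1}{14}\right) 43 + 19} = 5 + \frac{1}{- \frac{43}{14} + 19} = 5 + \frac{1}{\frac{223}{14}} = 5 + \frac{14}{223} = \frac{1129}{223} \approx 5.0628$)
$\left(37 + 7\right) t = \left(37 + 7\right) \frac{1129}{223} = 44 \cdot \frac{1129}{223} = \frac{49676}{223}$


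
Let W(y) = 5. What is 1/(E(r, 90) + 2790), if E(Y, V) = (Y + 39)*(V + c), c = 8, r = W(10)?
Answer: 1/7102 ≈ 0.00014081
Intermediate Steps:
r = 5
E(Y, V) = (8 + V)*(39 + Y) (E(Y, V) = (Y + 39)*(V + 8) = (39 + Y)*(8 + V) = (8 + V)*(39 + Y))
1/(E(r, 90) + 2790) = 1/((312 + 8*5 + 39*90 + 90*5) + 2790) = 1/((312 + 40 + 3510 + 450) + 2790) = 1/(4312 + 2790) = 1/7102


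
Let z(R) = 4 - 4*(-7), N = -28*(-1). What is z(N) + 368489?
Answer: 368521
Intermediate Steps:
N = 28
z(R) = 32 (z(R) = 4 + 28 = 32)
z(N) + 368489 = 32 + 368489 = 368521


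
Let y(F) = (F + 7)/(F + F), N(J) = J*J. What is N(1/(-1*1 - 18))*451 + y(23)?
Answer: 15788/8303 ≈ 1.9015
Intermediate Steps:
N(J) = J²
y(F) = (7 + F)/(2*F) (y(F) = (7 + F)/((2*F)) = (7 + F)*(1/(2*F)) = (7 + F)/(2*F))
N(1/(-1*1 - 18))*451 + y(23) = (1/(-1*1 - 18))²*451 + (½)*(7 + 23)/23 = (1/(-1 - 18))²*451 + (½)*(1/23)*30 = (1/(-19))²*451 + 15/23 = (-1/19)²*451 + 15/23 = (1/361)*451 + 15/23 = 451/361 + 15/23 = 15788/8303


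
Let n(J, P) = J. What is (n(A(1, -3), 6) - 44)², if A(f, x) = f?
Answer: 1849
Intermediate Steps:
(n(A(1, -3), 6) - 44)² = (1 - 44)² = (-43)² = 1849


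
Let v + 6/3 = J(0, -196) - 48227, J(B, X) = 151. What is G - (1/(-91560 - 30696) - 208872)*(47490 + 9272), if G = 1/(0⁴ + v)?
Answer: 1935762129779318287/163272888 ≈ 1.1856e+10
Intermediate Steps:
v = -48078 (v = -2 + (151 - 48227) = -2 - 48076 = -48078)
G = -1/48078 (G = 1/(0⁴ - 48078) = 1/(0 - 48078) = 1/(-48078) = -1/48078 ≈ -2.0800e-5)
G - (1/(-91560 - 30696) - 208872)*(47490 + 9272) = -1/48078 - (1/(-91560 - 30696) - 208872)*(47490 + 9272) = -1/48078 - (1/(-122256) - 208872)*56762 = -1/48078 - (-1/122256 - 208872)*56762 = -1/48078 - (-25535855233)*56762/122256 = -1/48078 - 1*(-724733107367773/61128) = -1/48078 + 724733107367773/61128 = 1935762129779318287/163272888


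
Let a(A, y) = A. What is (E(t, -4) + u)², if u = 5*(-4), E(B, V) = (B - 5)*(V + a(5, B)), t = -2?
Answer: 729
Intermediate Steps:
E(B, V) = (-5 + B)*(5 + V) (E(B, V) = (B - 5)*(V + 5) = (-5 + B)*(5 + V))
u = -20
(E(t, -4) + u)² = ((-25 - 5*(-4) + 5*(-2) - 2*(-4)) - 20)² = ((-25 + 20 - 10 + 8) - 20)² = (-7 - 20)² = (-27)² = 729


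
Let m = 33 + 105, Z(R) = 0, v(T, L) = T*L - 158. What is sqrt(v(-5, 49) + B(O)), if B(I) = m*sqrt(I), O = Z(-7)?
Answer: I*sqrt(403) ≈ 20.075*I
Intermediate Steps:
v(T, L) = -158 + L*T (v(T, L) = L*T - 158 = -158 + L*T)
m = 138
O = 0
B(I) = 138*sqrt(I)
sqrt(v(-5, 49) + B(O)) = sqrt((-158 + 49*(-5)) + 138*sqrt(0)) = sqrt((-158 - 245) + 138*0) = sqrt(-403 + 0) = sqrt(-403) = I*sqrt(403)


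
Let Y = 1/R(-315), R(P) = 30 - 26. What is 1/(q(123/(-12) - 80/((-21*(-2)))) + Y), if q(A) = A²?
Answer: 7056/1044205 ≈ 0.0067573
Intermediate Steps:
R(P) = 4
Y = ¼ (Y = 1/4 = ¼ ≈ 0.25000)
1/(q(123/(-12) - 80/((-21*(-2)))) + Y) = 1/((123/(-12) - 80/((-21*(-2))))² + ¼) = 1/((123*(-1/12) - 80/42)² + ¼) = 1/((-41/4 - 80*1/42)² + ¼) = 1/((-41/4 - 40/21)² + ¼) = 1/((-1021/84)² + ¼) = 1/(1042441/7056 + ¼) = 1/(1044205/7056) = 7056/1044205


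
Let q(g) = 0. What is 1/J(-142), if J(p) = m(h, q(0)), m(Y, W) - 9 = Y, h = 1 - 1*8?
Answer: ½ ≈ 0.50000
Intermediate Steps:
h = -7 (h = 1 - 8 = -7)
m(Y, W) = 9 + Y
J(p) = 2 (J(p) = 9 - 7 = 2)
1/J(-142) = 1/2 = ½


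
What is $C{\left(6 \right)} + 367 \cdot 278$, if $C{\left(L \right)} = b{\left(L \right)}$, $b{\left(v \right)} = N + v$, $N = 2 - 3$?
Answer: $102031$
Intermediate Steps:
$N = -1$
$b{\left(v \right)} = -1 + v$
$C{\left(L \right)} = -1 + L$
$C{\left(6 \right)} + 367 \cdot 278 = \left(-1 + 6\right) + 367 \cdot 278 = 5 + 102026 = 102031$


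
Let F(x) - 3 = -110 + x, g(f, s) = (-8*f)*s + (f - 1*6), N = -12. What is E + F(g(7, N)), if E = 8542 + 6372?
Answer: 15480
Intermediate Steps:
g(f, s) = -6 + f - 8*f*s (g(f, s) = -8*f*s + (f - 6) = -8*f*s + (-6 + f) = -6 + f - 8*f*s)
F(x) = -107 + x (F(x) = 3 + (-110 + x) = -107 + x)
E = 14914
E + F(g(7, N)) = 14914 + (-107 + (-6 + 7 - 8*7*(-12))) = 14914 + (-107 + (-6 + 7 + 672)) = 14914 + (-107 + 673) = 14914 + 566 = 15480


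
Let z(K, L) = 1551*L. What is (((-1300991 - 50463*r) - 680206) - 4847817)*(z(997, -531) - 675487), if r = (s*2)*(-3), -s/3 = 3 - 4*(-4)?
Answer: 36108590580480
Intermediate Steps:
s = -57 (s = -3*(3 - 4*(-4)) = -3*(3 + 16) = -3*19 = -57)
r = 342 (r = -57*2*(-3) = -114*(-3) = 342)
(((-1300991 - 50463*r) - 680206) - 4847817)*(z(997, -531) - 675487) = (((-1300991 - 50463*342) - 680206) - 4847817)*(1551*(-531) - 675487) = (((-1300991 - 17258346) - 680206) - 4847817)*(-823581 - 675487) = ((-18559337 - 680206) - 4847817)*(-1499068) = (-19239543 - 4847817)*(-1499068) = -24087360*(-1499068) = 36108590580480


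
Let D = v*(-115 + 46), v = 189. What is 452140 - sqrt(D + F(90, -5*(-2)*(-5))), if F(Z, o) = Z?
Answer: 452140 - 3*I*sqrt(1439) ≈ 4.5214e+5 - 113.8*I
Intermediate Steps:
D = -13041 (D = 189*(-115 + 46) = 189*(-69) = -13041)
452140 - sqrt(D + F(90, -5*(-2)*(-5))) = 452140 - sqrt(-13041 + 90) = 452140 - sqrt(-12951) = 452140 - 3*I*sqrt(1439)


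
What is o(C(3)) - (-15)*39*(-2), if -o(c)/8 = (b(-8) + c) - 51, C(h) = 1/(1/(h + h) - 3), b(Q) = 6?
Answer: -13722/17 ≈ -807.18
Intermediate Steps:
C(h) = 1/(-3 + 1/(2*h)) (C(h) = 1/(1/(2*h) - 3) = 1/(-3 + 1/(2*h)))
o(c) = 360 - 8*c (o(c) = -8*((6 + c) - 51) = -8*(-45 + c) = 360 - 8*c)
o(C(3)) - (-15)*39*(-2) = (360 - (-16)*3/(-1 + 6*3)) - (-15)*39*(-2) = (360 - (-16)*3/(-1 + 18)) - (-15)*(-78) = (360 - (-16)*3/17) - 1*1170 = (360 - (-16)*3/17) - 1170 = (360 - 8*(-6/17)) - 1170 = (360 + 48/17) - 1170 = 6168/17 - 1170 = -13722/17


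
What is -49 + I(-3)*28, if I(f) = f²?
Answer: 203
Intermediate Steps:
-49 + I(-3)*28 = -49 + (-3)²*28 = -49 + 9*28 = -49 + 252 = 203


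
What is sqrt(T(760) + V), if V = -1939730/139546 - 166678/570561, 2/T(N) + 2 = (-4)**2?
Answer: 2*I*sqrt(272758245865909731211515)/278668268571 ≈ 3.7483*I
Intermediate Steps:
T(N) = 1/7 (T(N) = 2/(-2 + (-4)**2) = 2/(-2 + 16) = 2/14 = 2*(1/14) = 1/7)
V = -564996768359/39809752653 (V = -1939730*1/139546 - 166678*1/570561 = -969865/69773 - 166678/570561 = -564996768359/39809752653 ≈ -14.192)
sqrt(T(760) + V) = sqrt(1/7 - 564996768359/39809752653) = sqrt(-3915167625860/278668268571) = 2*I*sqrt(272758245865909731211515)/278668268571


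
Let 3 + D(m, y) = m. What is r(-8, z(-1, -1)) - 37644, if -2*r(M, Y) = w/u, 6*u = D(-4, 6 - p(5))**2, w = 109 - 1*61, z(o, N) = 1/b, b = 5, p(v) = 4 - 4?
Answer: -1844700/49 ≈ -37647.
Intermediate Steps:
p(v) = 0
D(m, y) = -3 + m
z(o, N) = 1/5
w = 48 (w = 109 - 61 = 48)
u = 49/6 (u = (-3 - 4)**2/6 = (1/6)*(-7)**2 = (1/6)*49 = 49/6 ≈ 8.1667)
r(M, Y) = -144/49 (r(M, Y) = -24/49/6 = -24*6/49 = -1/2*288/49 = -144/49)
r(-8, z(-1, -1)) - 37644 = -144/49 - 37644 = -1844700/49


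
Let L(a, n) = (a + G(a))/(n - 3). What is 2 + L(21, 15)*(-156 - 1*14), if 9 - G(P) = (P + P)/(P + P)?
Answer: -2453/6 ≈ -408.83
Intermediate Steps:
G(P) = 8 (G(P) = 9 - (P + P)/(P + P) = 9 - 2*P/(2*P) = 9 - 2*P*1/(2*P) = 9 - 1*1 = 9 - 1 = 8)
L(a, n) = (8 + a)/(-3 + n) (L(a, n) = (a + 8)/(n - 3) = (8 + a)/(-3 + n))
2 + L(21, 15)*(-156 - 1*14) = 2 + ((8 + 21)/(-3 + 15))*(-156 - 1*14) = 2 + (29/12)*(-156 - 14) = 2 + ((1/12)*29)*(-170) = 2 + (29/12)*(-170) = 2 - 2465/6 = -2453/6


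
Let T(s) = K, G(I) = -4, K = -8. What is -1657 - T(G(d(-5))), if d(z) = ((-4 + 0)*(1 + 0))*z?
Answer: -1649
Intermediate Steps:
d(z) = -4*z (d(z) = (-4*1)*z = -4*z)
T(s) = -8
-1657 - T(G(d(-5))) = -1657 - 1*(-8) = -1657 + 8 = -1649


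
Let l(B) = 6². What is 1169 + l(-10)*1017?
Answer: 37781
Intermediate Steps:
l(B) = 36
1169 + l(-10)*1017 = 1169 + 36*1017 = 1169 + 36612 = 37781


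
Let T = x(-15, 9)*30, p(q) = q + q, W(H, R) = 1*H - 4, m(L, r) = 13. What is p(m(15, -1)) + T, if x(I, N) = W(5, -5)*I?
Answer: -424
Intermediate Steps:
W(H, R) = -4 + H (W(H, R) = H - 4 = -4 + H)
p(q) = 2*q
x(I, N) = I (x(I, N) = (-4 + 5)*I = 1*I = I)
T = -450 (T = -15*30 = -450)
p(m(15, -1)) + T = 2*13 - 450 = 26 - 450 = -424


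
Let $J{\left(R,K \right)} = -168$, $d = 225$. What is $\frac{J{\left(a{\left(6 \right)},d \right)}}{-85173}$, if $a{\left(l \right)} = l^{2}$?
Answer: $\frac{56}{28391} \approx 0.0019725$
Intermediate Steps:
$\frac{J{\left(a{\left(6 \right)},d \right)}}{-85173} = - \frac{168}{-85173} = \left(-168\right) \left(- \frac{1}{85173}\right) = \frac{56}{28391}$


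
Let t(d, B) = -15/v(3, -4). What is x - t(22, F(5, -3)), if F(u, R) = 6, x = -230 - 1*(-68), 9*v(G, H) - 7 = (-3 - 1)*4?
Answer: -177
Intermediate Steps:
v(G, H) = -1 (v(G, H) = 7/9 + ((-3 - 1)*4)/9 = 7/9 + (-4*4)/9 = 7/9 + (1/9)*(-16) = 7/9 - 16/9 = -1)
x = -162 (x = -230 + 68 = -162)
t(d, B) = 15 (t(d, B) = -15/(-1) = -15*(-1) = 15)
x - t(22, F(5, -3)) = -162 - 1*15 = -162 - 15 = -177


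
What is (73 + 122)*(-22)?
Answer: -4290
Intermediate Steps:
(73 + 122)*(-22) = 195*(-22) = -4290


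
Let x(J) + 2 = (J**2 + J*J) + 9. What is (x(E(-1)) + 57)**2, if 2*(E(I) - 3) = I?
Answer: 23409/4 ≈ 5852.3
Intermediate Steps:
E(I) = 3 + I/2
x(J) = 7 + 2*J**2 (x(J) = -2 + ((J**2 + J*J) + 9) = -2 + ((J**2 + J**2) + 9) = -2 + (2*J**2 + 9) = -2 + (9 + 2*J**2) = 7 + 2*J**2)
(x(E(-1)) + 57)**2 = ((7 + 2*(3 + (1/2)*(-1))**2) + 57)**2 = ((7 + 2*(3 - 1/2)**2) + 57)**2 = ((7 + 2*(5/2)**2) + 57)**2 = ((7 + 2*(25/4)) + 57)**2 = ((7 + 25/2) + 57)**2 = (39/2 + 57)**2 = (153/2)**2 = 23409/4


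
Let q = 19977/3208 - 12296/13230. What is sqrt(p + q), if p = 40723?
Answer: sqrt(10397432161278930)/505260 ≈ 201.81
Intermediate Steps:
q = 112425071/21220920 (q = 19977*(1/3208) - 12296*1/13230 = 19977/3208 - 6148/6615 = 112425071/21220920 ≈ 5.2978)
sqrt(p + q) = sqrt(40723 + 112425071/21220920) = sqrt(864291950231/21220920) = sqrt(10397432161278930)/505260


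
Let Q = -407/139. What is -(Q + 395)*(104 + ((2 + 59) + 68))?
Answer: -12698034/139 ≈ -91353.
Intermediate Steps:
Q = -407/139 (Q = -407*1/139 = -407/139 ≈ -2.9281)
-(Q + 395)*(104 + ((2 + 59) + 68)) = -(-407/139 + 395)*(104 + ((2 + 59) + 68)) = -54498*(104 + (61 + 68))/139 = -54498*(104 + 129)/139 = -54498*233/139 = -1*12698034/139 = -12698034/139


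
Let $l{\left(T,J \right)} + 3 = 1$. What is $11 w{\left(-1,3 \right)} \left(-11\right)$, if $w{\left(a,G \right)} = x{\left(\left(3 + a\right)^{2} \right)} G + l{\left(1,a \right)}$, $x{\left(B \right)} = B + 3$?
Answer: $-2299$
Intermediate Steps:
$l{\left(T,J \right)} = -2$ ($l{\left(T,J \right)} = -3 + 1 = -2$)
$x{\left(B \right)} = 3 + B$
$w{\left(a,G \right)} = -2 + G \left(3 + \left(3 + a\right)^{2}\right)$ ($w{\left(a,G \right)} = \left(3 + \left(3 + a\right)^{2}\right) G - 2 = G \left(3 + \left(3 + a\right)^{2}\right) - 2 = -2 + G \left(3 + \left(3 + a\right)^{2}\right)$)
$11 w{\left(-1,3 \right)} \left(-11\right) = 11 \left(-2 + 3 \left(3 + \left(3 - 1\right)^{2}\right)\right) \left(-11\right) = 11 \left(-2 + 3 \left(3 + 2^{2}\right)\right) \left(-11\right) = 11 \left(-2 + 3 \left(3 + 4\right)\right) \left(-11\right) = 11 \left(-2 + 3 \cdot 7\right) \left(-11\right) = 11 \left(-2 + 21\right) \left(-11\right) = 11 \cdot 19 \left(-11\right) = 209 \left(-11\right) = -2299$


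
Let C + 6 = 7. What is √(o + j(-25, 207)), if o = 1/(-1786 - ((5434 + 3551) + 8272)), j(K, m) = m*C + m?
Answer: √150131222443/19043 ≈ 20.347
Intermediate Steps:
C = 1 (C = -6 + 7 = 1)
j(K, m) = 2*m (j(K, m) = m*1 + m = m + m = 2*m)
o = -1/19043 (o = 1/(-1786 - (8985 + 8272)) = 1/(-1786 - 1*17257) = 1/(-1786 - 17257) = 1/(-19043) = -1/19043 ≈ -5.2513e-5)
√(o + j(-25, 207)) = √(-1/19043 + 2*207) = √(-1/19043 + 414) = √(7883801/19043) = √150131222443/19043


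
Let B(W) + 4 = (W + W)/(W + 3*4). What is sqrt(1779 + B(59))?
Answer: sqrt(8956153)/71 ≈ 42.150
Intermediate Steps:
B(W) = -4 + 2*W/(12 + W) (B(W) = -4 + (W + W)/(W + 3*4) = -4 + (2*W)/(W + 12) = -4 + (2*W)/(12 + W) = -4 + 2*W/(12 + W))
sqrt(1779 + B(59)) = sqrt(1779 + 2*(-24 - 1*59)/(12 + 59)) = sqrt(1779 + 2*(-24 - 59)/71) = sqrt(1779 + 2*(1/71)*(-83)) = sqrt(1779 - 166/71) = sqrt(126143/71) = sqrt(8956153)/71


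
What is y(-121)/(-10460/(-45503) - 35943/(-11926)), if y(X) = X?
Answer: -65662922138/1760260289 ≈ -37.303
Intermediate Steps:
y(-121)/(-10460/(-45503) - 35943/(-11926)) = -121/(-10460/(-45503) - 35943/(-11926)) = -121/(-10460*(-1/45503) - 35943*(-1/11926)) = -121/(10460/45503 + 35943/11926) = -121/1760260289/542668778 = -121*542668778/1760260289 = -65662922138/1760260289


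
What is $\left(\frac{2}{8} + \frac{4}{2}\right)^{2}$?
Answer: $\frac{81}{16} \approx 5.0625$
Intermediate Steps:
$\left(\frac{2}{8} + \frac{4}{2}\right)^{2} = \left(2 \cdot \frac{1}{8} + 4 \cdot \frac{1}{2}\right)^{2} = \left(\frac{1}{4} + 2\right)^{2} = \left(\frac{9}{4}\right)^{2} = \frac{81}{16}$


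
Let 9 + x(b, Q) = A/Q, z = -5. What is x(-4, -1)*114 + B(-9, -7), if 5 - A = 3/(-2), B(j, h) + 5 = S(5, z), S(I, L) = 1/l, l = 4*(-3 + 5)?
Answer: -14175/8 ≈ -1771.9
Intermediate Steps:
l = 8 (l = 4*2 = 8)
S(I, L) = 1/8
B(j, h) = -39/8 (B(j, h) = -5 + 1/8 = -39/8)
A = 13/2 (A = 5 - 3/(-2) = 5 - 3*(-1)/2 = 5 - 1*(-3/2) = 5 + 3/2 = 13/2 ≈ 6.5000)
x(b, Q) = -9 + 13/(2*Q)
x(-4, -1)*114 + B(-9, -7) = (-9 + (13/2)/(-1))*114 - 39/8 = (-9 + (13/2)*(-1))*114 - 39/8 = (-9 - 13/2)*114 - 39/8 = -31/2*114 - 39/8 = -1767 - 39/8 = -14175/8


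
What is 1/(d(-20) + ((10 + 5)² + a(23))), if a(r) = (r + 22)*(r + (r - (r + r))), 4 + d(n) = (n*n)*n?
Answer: -1/7779 ≈ -0.00012855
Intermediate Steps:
d(n) = -4 + n³ (d(n) = -4 + (n*n)*n = -4 + n²*n = -4 + n³)
a(r) = 0 (a(r) = (22 + r)*(r + (r - 2*r)) = (22 + r)*(r - r) = (22 + r)*0 = 0)
1/(d(-20) + ((10 + 5)² + a(23))) = 1/((-4 + (-20)³) + ((10 + 5)² + 0)) = 1/((-4 - 8000) + (15² + 0)) = 1/(-8004 + (225 + 0)) = 1/(-8004 + 225) = 1/(-7779) = -1/7779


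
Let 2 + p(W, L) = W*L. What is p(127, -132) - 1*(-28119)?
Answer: 11353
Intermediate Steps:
p(W, L) = -2 + L*W (p(W, L) = -2 + W*L = -2 + L*W)
p(127, -132) - 1*(-28119) = (-2 - 132*127) - 1*(-28119) = (-2 - 16764) + 28119 = -16766 + 28119 = 11353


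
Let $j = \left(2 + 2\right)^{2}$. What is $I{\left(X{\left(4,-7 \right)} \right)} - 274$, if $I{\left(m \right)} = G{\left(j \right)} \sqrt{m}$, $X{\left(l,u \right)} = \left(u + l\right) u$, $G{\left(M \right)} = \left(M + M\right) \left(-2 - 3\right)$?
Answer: $-274 - 160 \sqrt{21} \approx -1007.2$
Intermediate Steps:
$j = 16$ ($j = 4^{2} = 16$)
$G{\left(M \right)} = - 10 M$ ($G{\left(M \right)} = 2 M \left(-5\right) = - 10 M$)
$X{\left(l,u \right)} = u \left(l + u\right)$ ($X{\left(l,u \right)} = \left(l + u\right) u = u \left(l + u\right)$)
$I{\left(m \right)} = - 160 \sqrt{m}$ ($I{\left(m \right)} = \left(-10\right) 16 \sqrt{m} = - 160 \sqrt{m}$)
$I{\left(X{\left(4,-7 \right)} \right)} - 274 = - 160 \sqrt{- 7 \left(4 - 7\right)} - 274 = - 160 \sqrt{\left(-7\right) \left(-3\right)} - 274 = - 160 \sqrt{21} - 274 = -274 - 160 \sqrt{21}$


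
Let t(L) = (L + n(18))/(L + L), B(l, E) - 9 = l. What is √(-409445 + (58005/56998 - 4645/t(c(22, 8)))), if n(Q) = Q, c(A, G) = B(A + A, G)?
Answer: I*√6819059979955583470/4046858 ≈ 645.27*I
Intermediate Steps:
B(l, E) = 9 + l
c(A, G) = 9 + 2*A (c(A, G) = 9 + (A + A) = 9 + 2*A)
t(L) = (18 + L)/(2*L) (t(L) = (L + 18)/(L + L) = (18 + L)/((2*L)) = (18 + L)*(1/(2*L)) = (18 + L)/(2*L))
√(-409445 + (58005/56998 - 4645/t(c(22, 8)))) = √(-409445 + (58005/56998 - 4645*2*(9 + 2*22)/(18 + (9 + 2*22)))) = √(-409445 + (58005*(1/56998) - 4645*2*(9 + 44)/(18 + (9 + 44)))) = √(-409445 + (58005/56998 - 4645*106/(18 + 53))) = √(-409445 + (58005/56998 - 4645/((½)*(1/53)*71))) = √(-409445 + (58005/56998 - 4645/71/106)) = √(-409445 + (58005/56998 - 4645*106/71)) = √(-409445 + (58005/56998 - 492370/71)) = √(-409445 - 28059986905/4046858) = √(-1685025760715/4046858) = I*√6819059979955583470/4046858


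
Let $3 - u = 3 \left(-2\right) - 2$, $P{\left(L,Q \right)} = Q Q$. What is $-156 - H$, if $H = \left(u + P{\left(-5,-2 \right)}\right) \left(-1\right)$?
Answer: $-141$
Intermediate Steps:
$P{\left(L,Q \right)} = Q^{2}$
$u = 11$ ($u = 3 - \left(3 \left(-2\right) - 2\right) = 3 - \left(-6 - 2\right) = 3 - -8 = 3 + 8 = 11$)
$H = -15$ ($H = \left(11 + \left(-2\right)^{2}\right) \left(-1\right) = \left(11 + 4\right) \left(-1\right) = 15 \left(-1\right) = -15$)
$-156 - H = -156 - -15 = -156 + 15 = -141$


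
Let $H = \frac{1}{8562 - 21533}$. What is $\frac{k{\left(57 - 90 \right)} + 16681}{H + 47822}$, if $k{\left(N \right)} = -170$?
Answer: $\frac{214164181}{620299161} \approx 0.34526$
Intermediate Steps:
$H = - \frac{1}{12971}$ ($H = \frac{1}{8562 - 21533} = \frac{1}{-12971} = - \frac{1}{12971} \approx -7.7095 \cdot 10^{-5}$)
$\frac{k{\left(57 - 90 \right)} + 16681}{H + 47822} = \frac{-170 + 16681}{- \frac{1}{12971} + 47822} = \frac{16511}{\frac{620299161}{12971}} = 16511 \cdot \frac{12971}{620299161} = \frac{214164181}{620299161}$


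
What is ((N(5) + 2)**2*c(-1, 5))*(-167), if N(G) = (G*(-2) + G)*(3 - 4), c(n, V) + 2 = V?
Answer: -24549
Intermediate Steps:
c(n, V) = -2 + V
N(G) = G (N(G) = (-2*G + G)*(-1) = -G*(-1) = G)
((N(5) + 2)**2*c(-1, 5))*(-167) = ((5 + 2)**2*(-2 + 5))*(-167) = (7**2*3)*(-167) = (49*3)*(-167) = 147*(-167) = -24549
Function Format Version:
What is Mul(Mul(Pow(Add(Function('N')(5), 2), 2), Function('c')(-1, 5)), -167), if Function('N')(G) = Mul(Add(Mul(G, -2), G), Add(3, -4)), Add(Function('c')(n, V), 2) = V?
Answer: -24549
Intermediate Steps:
Function('c')(n, V) = Add(-2, V)
Function('N')(G) = G (Function('N')(G) = Mul(Add(Mul(-2, G), G), -1) = Mul(Mul(-1, G), -1) = G)
Mul(Mul(Pow(Add(Function('N')(5), 2), 2), Function('c')(-1, 5)), -167) = Mul(Mul(Pow(Add(5, 2), 2), Add(-2, 5)), -167) = Mul(Mul(Pow(7, 2), 3), -167) = Mul(Mul(49, 3), -167) = Mul(147, -167) = -24549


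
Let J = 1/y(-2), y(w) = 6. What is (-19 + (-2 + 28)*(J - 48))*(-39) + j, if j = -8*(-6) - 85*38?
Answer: 46062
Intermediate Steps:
j = -3182 (j = 48 - 3230 = -3182)
J = ⅙ (J = 1/6 = ⅙ ≈ 0.16667)
(-19 + (-2 + 28)*(J - 48))*(-39) + j = (-19 + (-2 + 28)*(⅙ - 48))*(-39) - 3182 = (-19 + 26*(-287/6))*(-39) - 3182 = (-19 - 3731/3)*(-39) - 3182 = -3788/3*(-39) - 3182 = 49244 - 3182 = 46062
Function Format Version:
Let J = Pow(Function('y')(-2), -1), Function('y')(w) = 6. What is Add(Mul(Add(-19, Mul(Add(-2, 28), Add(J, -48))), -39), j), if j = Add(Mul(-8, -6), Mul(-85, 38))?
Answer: 46062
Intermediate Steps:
j = -3182 (j = Add(48, -3230) = -3182)
J = Rational(1, 6) (J = Pow(6, -1) = Rational(1, 6) ≈ 0.16667)
Add(Mul(Add(-19, Mul(Add(-2, 28), Add(J, -48))), -39), j) = Add(Mul(Add(-19, Mul(Add(-2, 28), Add(Rational(1, 6), -48))), -39), -3182) = Add(Mul(Add(-19, Mul(26, Rational(-287, 6))), -39), -3182) = Add(Mul(Add(-19, Rational(-3731, 3)), -39), -3182) = Add(Mul(Rational(-3788, 3), -39), -3182) = Add(49244, -3182) = 46062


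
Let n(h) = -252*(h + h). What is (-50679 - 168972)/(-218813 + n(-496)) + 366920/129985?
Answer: -3422814383/810352487 ≈ -4.2239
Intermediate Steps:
n(h) = -504*h
(-50679 - 168972)/(-218813 + n(-496)) + 366920/129985 = (-50679 - 168972)/(-218813 - 504*(-496)) + 366920/129985 = -219651/(-218813 + 249984) + 366920*(1/129985) = -219651/31171 + 73384/25997 = -3422814383/810352487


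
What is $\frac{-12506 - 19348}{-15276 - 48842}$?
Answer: $\frac{15927}{32059} \approx 0.4968$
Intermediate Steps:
$\frac{-12506 - 19348}{-15276 - 48842} = - \frac{31854}{-64118} = \left(-31854\right) \left(- \frac{1}{64118}\right) = \frac{15927}{32059}$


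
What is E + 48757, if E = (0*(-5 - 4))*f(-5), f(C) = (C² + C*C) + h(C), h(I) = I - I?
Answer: 48757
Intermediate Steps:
h(I) = 0
f(C) = 2*C² (f(C) = (C² + C*C) + 0 = (C² + C²) + 0 = 2*C² + 0 = 2*C²)
E = 0 (E = (0*(-5 - 4))*(2*(-5)²) = (0*(-9))*(2*25) = 0*50 = 0)
E + 48757 = 0 + 48757 = 48757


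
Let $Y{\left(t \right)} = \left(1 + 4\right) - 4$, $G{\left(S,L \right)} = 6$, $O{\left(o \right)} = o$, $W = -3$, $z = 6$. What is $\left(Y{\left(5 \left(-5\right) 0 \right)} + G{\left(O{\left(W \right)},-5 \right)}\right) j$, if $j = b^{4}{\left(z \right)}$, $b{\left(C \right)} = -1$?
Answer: $7$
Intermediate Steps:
$Y{\left(t \right)} = 1$ ($Y{\left(t \right)} = 5 - 4 = 1$)
$j = 1$ ($j = \left(-1\right)^{4} = 1$)
$\left(Y{\left(5 \left(-5\right) 0 \right)} + G{\left(O{\left(W \right)},-5 \right)}\right) j = \left(1 + 6\right) 1 = 7 \cdot 1 = 7$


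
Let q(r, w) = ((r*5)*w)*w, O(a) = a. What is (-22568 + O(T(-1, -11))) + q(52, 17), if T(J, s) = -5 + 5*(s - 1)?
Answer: 52507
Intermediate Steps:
T(J, s) = -10 + 5*s (T(J, s) = -5 + 5*(-1 + s) = -5 + (-5 + 5*s) = -10 + 5*s)
q(r, w) = 5*r*w**2 (q(r, w) = ((5*r)*w)*w = (5*r*w)*w = 5*r*w**2)
(-22568 + O(T(-1, -11))) + q(52, 17) = (-22568 + (-10 + 5*(-11))) + 5*52*17**2 = (-22568 + (-10 - 55)) + 5*52*289 = (-22568 - 65) + 75140 = -22633 + 75140 = 52507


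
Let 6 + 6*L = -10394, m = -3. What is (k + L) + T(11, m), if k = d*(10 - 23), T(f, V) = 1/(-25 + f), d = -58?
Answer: -41135/42 ≈ -979.40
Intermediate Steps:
L = -5200/3 (L = -1 + (⅙)*(-10394) = -1 - 5197/3 = -5200/3 ≈ -1733.3)
k = 754 (k = -58*(10 - 23) = -58*(-13) = 754)
(k + L) + T(11, m) = (754 - 5200/3) + 1/(-25 + 11) = -2938/3 + 1/(-14) = -2938/3 - 1/14 = -41135/42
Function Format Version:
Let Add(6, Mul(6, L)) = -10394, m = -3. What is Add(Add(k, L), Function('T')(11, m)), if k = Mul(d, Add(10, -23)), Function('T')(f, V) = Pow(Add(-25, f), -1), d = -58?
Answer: Rational(-41135, 42) ≈ -979.40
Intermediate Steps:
L = Rational(-5200, 3) (L = Add(-1, Mul(Rational(1, 6), -10394)) = Add(-1, Rational(-5197, 3)) = Rational(-5200, 3) ≈ -1733.3)
k = 754 (k = Mul(-58, Add(10, -23)) = Mul(-58, -13) = 754)
Add(Add(k, L), Function('T')(11, m)) = Add(Add(754, Rational(-5200, 3)), Pow(Add(-25, 11), -1)) = Add(Rational(-2938, 3), Pow(-14, -1)) = Add(Rational(-2938, 3), Rational(-1, 14)) = Rational(-41135, 42)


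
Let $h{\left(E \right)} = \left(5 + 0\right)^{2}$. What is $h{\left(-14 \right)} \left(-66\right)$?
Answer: $-1650$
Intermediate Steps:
$h{\left(E \right)} = 25$ ($h{\left(E \right)} = 5^{2} = 25$)
$h{\left(-14 \right)} \left(-66\right) = 25 \left(-66\right) = -1650$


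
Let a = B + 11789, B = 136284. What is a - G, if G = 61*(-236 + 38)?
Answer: 160151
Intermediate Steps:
G = -12078 (G = 61*(-198) = -12078)
a = 148073 (a = 136284 + 11789 = 148073)
a - G = 148073 - 1*(-12078) = 148073 + 12078 = 160151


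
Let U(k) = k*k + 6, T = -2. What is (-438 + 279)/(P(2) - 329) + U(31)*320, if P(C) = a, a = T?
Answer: 102424799/331 ≈ 3.0944e+5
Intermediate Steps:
a = -2
P(C) = -2
U(k) = 6 + k² (U(k) = k² + 6 = 6 + k²)
(-438 + 279)/(P(2) - 329) + U(31)*320 = (-438 + 279)/(-2 - 329) + (6 + 31²)*320 = -159/(-331) + (6 + 961)*320 = -159*(-1/331) + 967*320 = 159/331 + 309440 = 102424799/331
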